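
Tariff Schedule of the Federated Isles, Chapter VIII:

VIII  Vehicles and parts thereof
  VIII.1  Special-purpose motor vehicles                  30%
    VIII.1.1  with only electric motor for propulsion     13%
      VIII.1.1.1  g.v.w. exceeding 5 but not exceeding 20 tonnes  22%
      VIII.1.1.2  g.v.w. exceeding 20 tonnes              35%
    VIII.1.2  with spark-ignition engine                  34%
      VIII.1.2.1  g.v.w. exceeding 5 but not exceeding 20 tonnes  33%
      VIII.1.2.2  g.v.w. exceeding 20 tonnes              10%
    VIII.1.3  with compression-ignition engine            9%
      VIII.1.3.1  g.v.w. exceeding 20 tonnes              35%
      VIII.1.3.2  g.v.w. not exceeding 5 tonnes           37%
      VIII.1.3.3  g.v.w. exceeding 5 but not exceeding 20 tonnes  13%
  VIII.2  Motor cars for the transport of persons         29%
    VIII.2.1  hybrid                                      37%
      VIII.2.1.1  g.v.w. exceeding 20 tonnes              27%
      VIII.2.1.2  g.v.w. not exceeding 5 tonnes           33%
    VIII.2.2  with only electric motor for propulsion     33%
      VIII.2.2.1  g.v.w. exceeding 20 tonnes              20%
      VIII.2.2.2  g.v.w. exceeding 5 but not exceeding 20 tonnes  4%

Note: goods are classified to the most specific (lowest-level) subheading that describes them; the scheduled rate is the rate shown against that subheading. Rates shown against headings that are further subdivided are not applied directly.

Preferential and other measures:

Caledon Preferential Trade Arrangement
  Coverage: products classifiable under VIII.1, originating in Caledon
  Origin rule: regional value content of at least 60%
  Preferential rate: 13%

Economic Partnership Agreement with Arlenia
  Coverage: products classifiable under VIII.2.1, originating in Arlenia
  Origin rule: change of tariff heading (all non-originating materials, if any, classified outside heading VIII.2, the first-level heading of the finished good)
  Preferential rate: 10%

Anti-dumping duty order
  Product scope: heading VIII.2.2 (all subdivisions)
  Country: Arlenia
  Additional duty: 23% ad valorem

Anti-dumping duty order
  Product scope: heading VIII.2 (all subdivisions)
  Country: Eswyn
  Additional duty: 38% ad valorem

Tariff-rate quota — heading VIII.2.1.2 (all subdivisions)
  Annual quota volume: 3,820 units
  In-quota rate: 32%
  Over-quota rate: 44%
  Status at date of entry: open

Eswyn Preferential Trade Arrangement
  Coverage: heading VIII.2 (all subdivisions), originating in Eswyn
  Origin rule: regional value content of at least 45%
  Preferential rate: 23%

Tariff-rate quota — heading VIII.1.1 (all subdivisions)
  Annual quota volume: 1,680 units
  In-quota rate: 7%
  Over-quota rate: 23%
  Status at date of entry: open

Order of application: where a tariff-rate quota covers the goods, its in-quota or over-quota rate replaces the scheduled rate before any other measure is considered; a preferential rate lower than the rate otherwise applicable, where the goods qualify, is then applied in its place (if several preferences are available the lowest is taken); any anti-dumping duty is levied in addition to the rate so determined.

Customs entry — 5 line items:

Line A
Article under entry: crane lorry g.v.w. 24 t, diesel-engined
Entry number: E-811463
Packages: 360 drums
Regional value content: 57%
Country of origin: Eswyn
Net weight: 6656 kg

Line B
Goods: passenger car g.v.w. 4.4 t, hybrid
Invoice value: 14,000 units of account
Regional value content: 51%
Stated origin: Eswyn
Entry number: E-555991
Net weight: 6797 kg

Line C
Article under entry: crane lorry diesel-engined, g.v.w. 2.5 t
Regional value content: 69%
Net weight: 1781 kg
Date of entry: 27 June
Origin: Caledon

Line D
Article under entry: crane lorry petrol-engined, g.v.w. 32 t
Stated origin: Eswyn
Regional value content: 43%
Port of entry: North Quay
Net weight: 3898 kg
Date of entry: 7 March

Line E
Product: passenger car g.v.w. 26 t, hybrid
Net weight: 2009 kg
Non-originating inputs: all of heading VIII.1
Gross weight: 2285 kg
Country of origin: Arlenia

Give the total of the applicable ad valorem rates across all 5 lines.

129%

Line A: crane lorry → VIII.1; diesel-engined → VIII.1.3; g.v.w. 24 t → VIII.1.3.1. Scheduled 35%. Eswyn agreement on VIII.2: VIII.1.3.1 not covered. → 35%.
Line B: passenger car → VIII.2; hybrid → VIII.2.1; g.v.w. 4.4 t → VIII.2.1.2. Scheduled 33%. quota on VIII.2.1.2 open → in-quota 32%; Eswyn agreement on VIII.2: RVC ≥ 45% → 23% available; preferential 23%; anti-dumping (Eswyn, VIII.2): +38%; total 23% + 38% = 61%. → 61%.
Line C: crane lorry → VIII.1; diesel-engined → VIII.1.3; g.v.w. 2.5 t → VIII.1.3.2. Scheduled 37%. Caledon agreement on VIII.1: RVC ≥ 60% → 13% available; preferential 13%. → 13%.
Line D: crane lorry → VIII.1; petrol-engined → VIII.1.2; g.v.w. 32 t → VIII.1.2.2. Scheduled 10%. Eswyn agreement on VIII.2: VIII.1.2.2 not covered. → 10%.
Line E: passenger car → VIII.2; hybrid → VIII.2.1; g.v.w. 26 t → VIII.2.1.1. Scheduled 27%. Arlenia agreement on VIII.2.1: CTH met → 10% available; preferential 10%. → 10%.
Sum: 35% + 61% + 13% + 10% + 10% = 129%.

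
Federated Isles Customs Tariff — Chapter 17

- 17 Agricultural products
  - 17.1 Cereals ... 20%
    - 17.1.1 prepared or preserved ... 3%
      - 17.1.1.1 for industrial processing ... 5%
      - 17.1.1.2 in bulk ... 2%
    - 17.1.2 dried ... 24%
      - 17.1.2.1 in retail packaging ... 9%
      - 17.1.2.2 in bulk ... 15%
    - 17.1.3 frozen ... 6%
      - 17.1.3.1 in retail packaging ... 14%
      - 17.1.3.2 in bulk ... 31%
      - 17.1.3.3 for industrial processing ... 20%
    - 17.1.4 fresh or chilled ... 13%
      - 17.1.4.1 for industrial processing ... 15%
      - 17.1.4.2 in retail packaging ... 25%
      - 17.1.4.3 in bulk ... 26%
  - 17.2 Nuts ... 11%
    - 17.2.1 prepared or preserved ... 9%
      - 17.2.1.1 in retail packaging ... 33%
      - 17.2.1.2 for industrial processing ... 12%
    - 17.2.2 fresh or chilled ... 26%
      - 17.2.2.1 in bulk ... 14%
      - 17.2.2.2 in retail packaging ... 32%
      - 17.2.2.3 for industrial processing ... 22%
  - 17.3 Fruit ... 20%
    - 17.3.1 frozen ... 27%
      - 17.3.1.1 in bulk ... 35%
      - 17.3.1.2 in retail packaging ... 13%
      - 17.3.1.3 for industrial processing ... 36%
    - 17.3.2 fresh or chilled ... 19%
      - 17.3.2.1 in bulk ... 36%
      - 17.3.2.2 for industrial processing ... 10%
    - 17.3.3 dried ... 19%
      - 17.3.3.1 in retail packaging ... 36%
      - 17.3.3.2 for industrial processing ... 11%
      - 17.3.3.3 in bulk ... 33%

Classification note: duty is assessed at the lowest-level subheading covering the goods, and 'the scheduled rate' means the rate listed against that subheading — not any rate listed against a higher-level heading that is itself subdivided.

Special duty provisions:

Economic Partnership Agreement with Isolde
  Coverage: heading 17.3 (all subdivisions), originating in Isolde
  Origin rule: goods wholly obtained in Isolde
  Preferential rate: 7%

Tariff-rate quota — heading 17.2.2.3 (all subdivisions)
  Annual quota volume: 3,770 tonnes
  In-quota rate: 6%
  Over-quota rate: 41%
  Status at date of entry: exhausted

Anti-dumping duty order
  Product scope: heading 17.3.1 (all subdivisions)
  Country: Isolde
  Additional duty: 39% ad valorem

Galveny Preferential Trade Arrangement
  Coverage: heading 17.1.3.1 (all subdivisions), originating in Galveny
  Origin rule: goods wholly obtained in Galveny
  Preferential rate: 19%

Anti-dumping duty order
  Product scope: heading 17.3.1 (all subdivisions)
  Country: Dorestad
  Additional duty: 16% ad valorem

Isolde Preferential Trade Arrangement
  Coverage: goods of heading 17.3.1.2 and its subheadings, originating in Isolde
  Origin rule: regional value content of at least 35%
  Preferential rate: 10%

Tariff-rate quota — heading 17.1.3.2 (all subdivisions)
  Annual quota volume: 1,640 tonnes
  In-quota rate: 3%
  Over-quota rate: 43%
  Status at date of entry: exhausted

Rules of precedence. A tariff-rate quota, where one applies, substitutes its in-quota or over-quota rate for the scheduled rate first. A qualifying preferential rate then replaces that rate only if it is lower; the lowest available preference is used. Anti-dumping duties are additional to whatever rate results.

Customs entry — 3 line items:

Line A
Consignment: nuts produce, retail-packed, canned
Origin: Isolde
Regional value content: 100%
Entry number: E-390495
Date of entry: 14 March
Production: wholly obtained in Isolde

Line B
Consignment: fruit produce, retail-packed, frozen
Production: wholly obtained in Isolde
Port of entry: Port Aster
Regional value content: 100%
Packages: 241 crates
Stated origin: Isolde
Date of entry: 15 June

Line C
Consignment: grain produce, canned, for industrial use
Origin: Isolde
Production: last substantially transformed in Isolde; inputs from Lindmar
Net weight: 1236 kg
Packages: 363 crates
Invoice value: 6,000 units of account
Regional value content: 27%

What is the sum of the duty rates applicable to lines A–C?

Line A: nuts → 17.2; canned → 17.2.1; retail-packed → 17.2.1.1. Scheduled 33%. Isolde agreement on 17.3: 17.2.1.1 not covered; Isolde agreement on 17.3.1.2: 17.2.1.1 not covered. → 33%.
Line B: fruit → 17.3; frozen → 17.3.1; retail-packed → 17.3.1.2. Scheduled 13%. Isolde agreement on 17.3: wholly obtained → 7% available; Isolde agreement on 17.3.1.2: RVC ≥ 35% → 10% available; preferential 7%; anti-dumping (Isolde, 17.3.1): +39%; total 7% + 39% = 46%. → 46%.
Line C: grain → 17.1; canned → 17.1.1; for industrial use → 17.1.1.1. Scheduled 5%. Isolde agreement on 17.3: 17.1.1.1 not covered; Isolde agreement on 17.3.1.2: 17.1.1.1 not covered. → 5%.
Sum: 33% + 46% + 5% = 84%.

84%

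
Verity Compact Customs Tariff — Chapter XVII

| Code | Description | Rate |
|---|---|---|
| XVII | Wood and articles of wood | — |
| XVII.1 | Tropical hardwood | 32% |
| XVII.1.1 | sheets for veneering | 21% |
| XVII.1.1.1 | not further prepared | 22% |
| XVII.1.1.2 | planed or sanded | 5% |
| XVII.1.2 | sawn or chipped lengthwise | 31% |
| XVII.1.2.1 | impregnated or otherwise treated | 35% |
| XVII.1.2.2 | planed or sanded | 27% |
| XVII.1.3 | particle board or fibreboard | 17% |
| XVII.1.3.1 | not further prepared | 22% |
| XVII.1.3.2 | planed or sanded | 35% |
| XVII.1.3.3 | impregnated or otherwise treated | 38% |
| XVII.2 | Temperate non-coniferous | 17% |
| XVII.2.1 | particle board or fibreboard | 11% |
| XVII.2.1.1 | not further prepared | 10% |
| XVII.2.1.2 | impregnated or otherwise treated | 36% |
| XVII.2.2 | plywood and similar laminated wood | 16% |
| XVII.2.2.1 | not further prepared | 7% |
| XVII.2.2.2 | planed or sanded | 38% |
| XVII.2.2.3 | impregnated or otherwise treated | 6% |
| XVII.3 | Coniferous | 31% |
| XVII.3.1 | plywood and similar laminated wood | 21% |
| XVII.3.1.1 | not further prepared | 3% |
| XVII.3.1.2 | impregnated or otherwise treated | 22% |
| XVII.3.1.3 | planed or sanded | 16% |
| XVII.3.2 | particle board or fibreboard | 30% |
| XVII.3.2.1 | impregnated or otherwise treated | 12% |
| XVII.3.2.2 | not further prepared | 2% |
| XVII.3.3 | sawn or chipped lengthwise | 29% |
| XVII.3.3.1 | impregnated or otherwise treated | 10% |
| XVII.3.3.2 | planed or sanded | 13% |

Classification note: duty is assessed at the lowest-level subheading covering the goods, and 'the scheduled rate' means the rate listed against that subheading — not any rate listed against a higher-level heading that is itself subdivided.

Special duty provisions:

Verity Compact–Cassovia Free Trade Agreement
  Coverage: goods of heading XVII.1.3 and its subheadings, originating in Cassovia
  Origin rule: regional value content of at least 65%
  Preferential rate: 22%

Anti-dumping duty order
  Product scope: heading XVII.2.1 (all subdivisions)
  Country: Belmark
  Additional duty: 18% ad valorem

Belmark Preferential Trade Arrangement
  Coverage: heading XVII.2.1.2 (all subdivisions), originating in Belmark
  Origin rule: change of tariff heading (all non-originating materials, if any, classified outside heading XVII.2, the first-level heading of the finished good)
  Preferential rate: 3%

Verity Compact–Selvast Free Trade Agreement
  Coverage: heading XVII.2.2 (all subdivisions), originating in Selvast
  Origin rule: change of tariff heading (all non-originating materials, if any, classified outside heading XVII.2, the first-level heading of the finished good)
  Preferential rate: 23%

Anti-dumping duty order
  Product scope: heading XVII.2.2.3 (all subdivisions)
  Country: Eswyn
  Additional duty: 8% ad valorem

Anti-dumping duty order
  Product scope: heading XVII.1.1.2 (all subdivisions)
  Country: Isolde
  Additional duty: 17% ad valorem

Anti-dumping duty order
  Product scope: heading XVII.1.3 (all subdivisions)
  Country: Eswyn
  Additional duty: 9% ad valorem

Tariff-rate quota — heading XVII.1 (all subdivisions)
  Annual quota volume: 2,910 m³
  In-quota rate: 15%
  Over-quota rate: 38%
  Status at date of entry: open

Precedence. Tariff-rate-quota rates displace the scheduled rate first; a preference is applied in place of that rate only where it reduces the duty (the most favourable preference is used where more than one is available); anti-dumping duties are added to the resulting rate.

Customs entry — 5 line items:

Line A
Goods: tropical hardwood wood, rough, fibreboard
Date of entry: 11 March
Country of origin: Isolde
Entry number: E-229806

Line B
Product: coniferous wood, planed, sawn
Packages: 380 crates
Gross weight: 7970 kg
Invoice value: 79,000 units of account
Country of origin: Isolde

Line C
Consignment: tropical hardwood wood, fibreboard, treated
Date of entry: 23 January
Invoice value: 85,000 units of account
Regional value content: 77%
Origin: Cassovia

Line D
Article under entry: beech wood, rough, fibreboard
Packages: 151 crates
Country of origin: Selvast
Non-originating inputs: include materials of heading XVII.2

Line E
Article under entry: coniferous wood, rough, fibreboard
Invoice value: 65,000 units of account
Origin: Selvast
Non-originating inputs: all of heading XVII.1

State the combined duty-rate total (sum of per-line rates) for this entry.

Line A: tropical hardwood → XVII.1; fibreboard → XVII.1.3; rough → XVII.1.3.1. Scheduled 22%. quota on XVII.1 open → in-quota 15%. → 15%.
Line B: coniferous → XVII.3; sawn → XVII.3.3; planed → XVII.3.3.2. Scheduled 13%. No special measure applies. → 13%.
Line C: tropical hardwood → XVII.1; fibreboard → XVII.1.3; treated → XVII.1.3.3. Scheduled 38%. quota on XVII.1 open → in-quota 15%; Cassovia agreement on XVII.1.3: RVC ≥ 65% → 22% available; preference 22% not lower than 15% → no reduction. → 15%.
Line D: beech → XVII.2; fibreboard → XVII.2.1; rough → XVII.2.1.1. Scheduled 10%. Selvast agreement on XVII.2.2: XVII.2.1.1 not covered. → 10%.
Line E: coniferous → XVII.3; fibreboard → XVII.3.2; rough → XVII.3.2.2. Scheduled 2%. Selvast agreement on XVII.2.2: XVII.3.2.2 not covered. → 2%.
Sum: 15% + 13% + 15% + 10% + 2% = 55%.

55%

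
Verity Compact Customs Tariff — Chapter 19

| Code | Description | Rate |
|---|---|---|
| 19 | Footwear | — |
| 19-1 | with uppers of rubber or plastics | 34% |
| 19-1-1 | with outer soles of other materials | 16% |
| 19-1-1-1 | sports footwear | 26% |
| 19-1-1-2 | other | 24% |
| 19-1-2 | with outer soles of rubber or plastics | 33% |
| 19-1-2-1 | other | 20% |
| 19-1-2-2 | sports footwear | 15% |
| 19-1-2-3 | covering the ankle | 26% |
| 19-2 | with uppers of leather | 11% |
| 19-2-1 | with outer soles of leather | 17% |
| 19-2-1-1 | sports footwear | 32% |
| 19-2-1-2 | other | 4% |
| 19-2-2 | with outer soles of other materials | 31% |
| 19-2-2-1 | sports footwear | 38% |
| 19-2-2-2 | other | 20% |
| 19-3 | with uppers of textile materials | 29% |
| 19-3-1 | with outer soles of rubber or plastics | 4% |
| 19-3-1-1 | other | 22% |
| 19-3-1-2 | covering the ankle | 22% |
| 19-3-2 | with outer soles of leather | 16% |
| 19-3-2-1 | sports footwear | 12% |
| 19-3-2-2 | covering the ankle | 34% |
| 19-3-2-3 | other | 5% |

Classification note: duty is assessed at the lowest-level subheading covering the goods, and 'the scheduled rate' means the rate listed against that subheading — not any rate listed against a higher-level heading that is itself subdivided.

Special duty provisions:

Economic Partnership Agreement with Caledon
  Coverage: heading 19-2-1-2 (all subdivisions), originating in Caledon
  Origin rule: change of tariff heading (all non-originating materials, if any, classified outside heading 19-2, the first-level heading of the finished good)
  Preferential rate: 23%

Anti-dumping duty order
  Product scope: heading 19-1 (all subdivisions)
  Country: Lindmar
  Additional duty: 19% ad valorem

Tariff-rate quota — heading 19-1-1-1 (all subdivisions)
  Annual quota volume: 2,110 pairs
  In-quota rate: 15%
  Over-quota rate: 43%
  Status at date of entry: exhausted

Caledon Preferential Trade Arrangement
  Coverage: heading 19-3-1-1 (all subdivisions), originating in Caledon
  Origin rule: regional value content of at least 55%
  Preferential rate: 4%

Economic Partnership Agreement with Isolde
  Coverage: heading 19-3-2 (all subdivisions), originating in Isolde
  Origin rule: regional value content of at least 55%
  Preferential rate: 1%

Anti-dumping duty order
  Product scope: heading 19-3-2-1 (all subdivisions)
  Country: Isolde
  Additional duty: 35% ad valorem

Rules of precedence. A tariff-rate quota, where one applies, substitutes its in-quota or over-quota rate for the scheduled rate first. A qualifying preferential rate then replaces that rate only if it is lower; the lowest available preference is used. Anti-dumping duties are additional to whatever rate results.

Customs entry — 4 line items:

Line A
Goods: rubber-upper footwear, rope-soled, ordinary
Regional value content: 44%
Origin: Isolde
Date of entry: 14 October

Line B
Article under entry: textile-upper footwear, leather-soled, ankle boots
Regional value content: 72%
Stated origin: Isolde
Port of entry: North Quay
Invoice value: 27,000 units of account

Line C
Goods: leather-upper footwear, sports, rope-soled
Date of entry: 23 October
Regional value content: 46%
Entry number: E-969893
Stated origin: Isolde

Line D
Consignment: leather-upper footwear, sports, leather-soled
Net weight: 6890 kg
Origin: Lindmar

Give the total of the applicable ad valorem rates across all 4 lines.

95%

Line A: rubber-upper → 19-1; rope-soled → 19-1-1; ordinary → 19-1-1-2. Scheduled 24%. Isolde agreement on 19-3-2: 19-1-1-2 not covered. → 24%.
Line B: textile-upper → 19-3; leather-soled → 19-3-2; ankle boots → 19-3-2-2. Scheduled 34%. Isolde agreement on 19-3-2: RVC ≥ 55% → 1% available; preferential 1%. → 1%.
Line C: leather-upper → 19-2; rope-soled → 19-2-2; sports → 19-2-2-1. Scheduled 38%. Isolde agreement on 19-3-2: 19-2-2-1 not covered. → 38%.
Line D: leather-upper → 19-2; leather-soled → 19-2-1; sports → 19-2-1-1. Scheduled 32%. No special measure applies. → 32%.
Sum: 24% + 1% + 38% + 32% = 95%.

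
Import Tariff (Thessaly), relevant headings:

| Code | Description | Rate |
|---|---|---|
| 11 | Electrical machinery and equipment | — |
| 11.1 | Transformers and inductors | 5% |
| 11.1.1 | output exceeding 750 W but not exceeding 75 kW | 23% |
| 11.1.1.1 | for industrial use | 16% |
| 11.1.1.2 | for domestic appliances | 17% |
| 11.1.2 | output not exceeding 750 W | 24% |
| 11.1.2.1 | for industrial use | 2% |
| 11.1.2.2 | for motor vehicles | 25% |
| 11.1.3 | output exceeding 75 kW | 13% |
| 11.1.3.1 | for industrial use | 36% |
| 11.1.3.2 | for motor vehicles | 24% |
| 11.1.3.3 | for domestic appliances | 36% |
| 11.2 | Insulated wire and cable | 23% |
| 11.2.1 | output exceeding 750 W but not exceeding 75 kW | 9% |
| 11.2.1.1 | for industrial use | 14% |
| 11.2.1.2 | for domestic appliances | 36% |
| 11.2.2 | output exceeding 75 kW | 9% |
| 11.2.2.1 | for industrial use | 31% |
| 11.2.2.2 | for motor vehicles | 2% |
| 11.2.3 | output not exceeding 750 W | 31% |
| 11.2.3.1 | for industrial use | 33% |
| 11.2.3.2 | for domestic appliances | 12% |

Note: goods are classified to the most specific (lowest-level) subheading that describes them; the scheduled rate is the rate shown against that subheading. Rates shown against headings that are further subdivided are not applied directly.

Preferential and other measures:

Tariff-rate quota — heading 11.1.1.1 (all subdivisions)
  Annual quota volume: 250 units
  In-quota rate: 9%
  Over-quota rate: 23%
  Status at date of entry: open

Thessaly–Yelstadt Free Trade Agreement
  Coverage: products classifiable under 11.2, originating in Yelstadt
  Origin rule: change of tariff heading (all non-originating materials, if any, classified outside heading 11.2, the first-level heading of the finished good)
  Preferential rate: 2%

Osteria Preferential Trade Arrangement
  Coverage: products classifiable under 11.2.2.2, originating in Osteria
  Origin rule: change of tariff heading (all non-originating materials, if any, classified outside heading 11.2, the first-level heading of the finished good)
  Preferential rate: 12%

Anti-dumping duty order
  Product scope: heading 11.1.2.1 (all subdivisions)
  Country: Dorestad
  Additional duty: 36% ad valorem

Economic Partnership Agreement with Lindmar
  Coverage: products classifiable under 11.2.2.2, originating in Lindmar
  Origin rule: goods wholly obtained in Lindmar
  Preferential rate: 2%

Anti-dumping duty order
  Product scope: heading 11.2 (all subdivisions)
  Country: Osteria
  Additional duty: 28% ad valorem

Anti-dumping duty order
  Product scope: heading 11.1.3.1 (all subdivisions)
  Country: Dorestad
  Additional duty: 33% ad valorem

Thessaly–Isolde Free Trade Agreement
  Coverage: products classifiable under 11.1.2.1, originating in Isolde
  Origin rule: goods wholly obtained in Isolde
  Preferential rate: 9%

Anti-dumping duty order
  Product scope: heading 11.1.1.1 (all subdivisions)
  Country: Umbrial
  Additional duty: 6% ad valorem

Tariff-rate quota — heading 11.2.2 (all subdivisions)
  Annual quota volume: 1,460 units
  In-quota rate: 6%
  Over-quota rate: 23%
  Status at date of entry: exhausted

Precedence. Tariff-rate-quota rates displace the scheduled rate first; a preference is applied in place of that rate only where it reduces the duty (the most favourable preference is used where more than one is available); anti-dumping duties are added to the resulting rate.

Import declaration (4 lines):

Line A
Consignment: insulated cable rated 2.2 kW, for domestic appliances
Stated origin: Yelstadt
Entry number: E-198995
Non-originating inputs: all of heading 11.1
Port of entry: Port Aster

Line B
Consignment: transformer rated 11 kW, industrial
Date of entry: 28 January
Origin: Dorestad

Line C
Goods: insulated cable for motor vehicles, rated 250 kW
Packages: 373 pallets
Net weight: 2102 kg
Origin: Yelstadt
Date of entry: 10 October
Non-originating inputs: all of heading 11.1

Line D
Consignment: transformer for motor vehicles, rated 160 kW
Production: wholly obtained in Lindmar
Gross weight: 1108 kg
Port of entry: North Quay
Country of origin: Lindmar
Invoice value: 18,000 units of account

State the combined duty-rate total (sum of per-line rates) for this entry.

37%

Line A: insulated cable → 11.2; rated 2.2 kW → 11.2.1; for domestic appliances → 11.2.1.2. Scheduled 36%. Yelstadt agreement on 11.2: CTH met → 2% available; preferential 2%. → 2%.
Line B: transformer → 11.1; rated 11 kW → 11.1.1; industrial → 11.1.1.1. Scheduled 16%. quota on 11.1.1.1 open → in-quota 9%. → 9%.
Line C: insulated cable → 11.2; rated 250 kW → 11.2.2; for motor vehicles → 11.2.2.2. Scheduled 2%. quota on 11.2.2 exhausted → over-quota 23%; Yelstadt agreement on 11.2: CTH met → 2% available; preferential 2%. → 2%.
Line D: transformer → 11.1; rated 160 kW → 11.1.3; for motor vehicles → 11.1.3.2. Scheduled 24%. Lindmar agreement on 11.2.2.2: 11.1.3.2 not covered. → 24%.
Sum: 2% + 9% + 2% + 24% = 37%.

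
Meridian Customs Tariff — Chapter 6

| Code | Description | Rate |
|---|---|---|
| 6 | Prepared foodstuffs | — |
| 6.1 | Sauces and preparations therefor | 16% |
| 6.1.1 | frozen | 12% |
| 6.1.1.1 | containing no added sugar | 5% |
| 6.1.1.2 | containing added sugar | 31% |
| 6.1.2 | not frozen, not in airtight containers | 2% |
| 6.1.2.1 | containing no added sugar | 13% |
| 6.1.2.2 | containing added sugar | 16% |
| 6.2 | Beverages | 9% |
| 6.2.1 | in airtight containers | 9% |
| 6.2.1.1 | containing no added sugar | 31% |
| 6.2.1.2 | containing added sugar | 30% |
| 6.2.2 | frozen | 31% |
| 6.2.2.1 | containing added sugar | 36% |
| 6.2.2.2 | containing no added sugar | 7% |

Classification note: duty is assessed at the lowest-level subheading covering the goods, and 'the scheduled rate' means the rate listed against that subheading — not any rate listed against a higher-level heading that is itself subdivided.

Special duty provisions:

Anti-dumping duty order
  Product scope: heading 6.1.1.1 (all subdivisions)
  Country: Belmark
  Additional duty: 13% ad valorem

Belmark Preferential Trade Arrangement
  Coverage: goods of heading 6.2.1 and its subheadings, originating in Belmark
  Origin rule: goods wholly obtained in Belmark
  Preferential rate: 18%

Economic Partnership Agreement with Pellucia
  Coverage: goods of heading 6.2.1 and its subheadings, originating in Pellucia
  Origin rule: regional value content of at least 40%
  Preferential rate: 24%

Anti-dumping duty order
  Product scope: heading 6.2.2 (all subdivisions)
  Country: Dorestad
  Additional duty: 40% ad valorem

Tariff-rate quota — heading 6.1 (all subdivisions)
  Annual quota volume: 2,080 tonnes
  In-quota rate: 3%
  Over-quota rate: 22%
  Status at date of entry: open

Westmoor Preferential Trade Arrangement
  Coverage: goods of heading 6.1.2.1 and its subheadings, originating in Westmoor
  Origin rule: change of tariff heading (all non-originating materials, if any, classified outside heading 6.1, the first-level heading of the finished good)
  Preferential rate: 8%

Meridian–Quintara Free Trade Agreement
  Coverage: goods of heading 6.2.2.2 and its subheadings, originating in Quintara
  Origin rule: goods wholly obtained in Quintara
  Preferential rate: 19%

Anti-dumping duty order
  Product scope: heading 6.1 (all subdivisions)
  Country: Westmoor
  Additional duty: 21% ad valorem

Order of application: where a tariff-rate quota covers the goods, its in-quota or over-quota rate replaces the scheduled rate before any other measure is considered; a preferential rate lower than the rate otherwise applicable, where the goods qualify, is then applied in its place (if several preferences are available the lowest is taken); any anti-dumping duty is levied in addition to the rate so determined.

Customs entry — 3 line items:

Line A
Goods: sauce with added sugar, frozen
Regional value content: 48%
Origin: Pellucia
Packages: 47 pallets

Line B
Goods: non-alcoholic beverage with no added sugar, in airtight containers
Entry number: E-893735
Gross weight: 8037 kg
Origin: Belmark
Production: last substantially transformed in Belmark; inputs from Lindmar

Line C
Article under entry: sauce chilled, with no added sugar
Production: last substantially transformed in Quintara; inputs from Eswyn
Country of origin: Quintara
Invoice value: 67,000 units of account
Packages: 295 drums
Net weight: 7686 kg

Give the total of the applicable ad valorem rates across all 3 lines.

Line A: sauce → 6.1; frozen → 6.1.1; with added sugar → 6.1.1.2. Scheduled 31%. quota on 6.1 open → in-quota 3%; Pellucia agreement on 6.2.1: 6.1.1.2 not covered. → 3%.
Line B: non-alcoholic beverage → 6.2; in airtight containers → 6.2.1; with no added sugar → 6.2.1.1. Scheduled 31%. Belmark agreement on 6.2.1: not wholly obtained. → 31%.
Line C: sauce → 6.1; chilled → 6.1.2; with no added sugar → 6.1.2.1. Scheduled 13%. quota on 6.1 open → in-quota 3%; Quintara agreement on 6.2.2.2: 6.1.2.1 not covered. → 3%.
Sum: 3% + 31% + 3% = 37%.

37%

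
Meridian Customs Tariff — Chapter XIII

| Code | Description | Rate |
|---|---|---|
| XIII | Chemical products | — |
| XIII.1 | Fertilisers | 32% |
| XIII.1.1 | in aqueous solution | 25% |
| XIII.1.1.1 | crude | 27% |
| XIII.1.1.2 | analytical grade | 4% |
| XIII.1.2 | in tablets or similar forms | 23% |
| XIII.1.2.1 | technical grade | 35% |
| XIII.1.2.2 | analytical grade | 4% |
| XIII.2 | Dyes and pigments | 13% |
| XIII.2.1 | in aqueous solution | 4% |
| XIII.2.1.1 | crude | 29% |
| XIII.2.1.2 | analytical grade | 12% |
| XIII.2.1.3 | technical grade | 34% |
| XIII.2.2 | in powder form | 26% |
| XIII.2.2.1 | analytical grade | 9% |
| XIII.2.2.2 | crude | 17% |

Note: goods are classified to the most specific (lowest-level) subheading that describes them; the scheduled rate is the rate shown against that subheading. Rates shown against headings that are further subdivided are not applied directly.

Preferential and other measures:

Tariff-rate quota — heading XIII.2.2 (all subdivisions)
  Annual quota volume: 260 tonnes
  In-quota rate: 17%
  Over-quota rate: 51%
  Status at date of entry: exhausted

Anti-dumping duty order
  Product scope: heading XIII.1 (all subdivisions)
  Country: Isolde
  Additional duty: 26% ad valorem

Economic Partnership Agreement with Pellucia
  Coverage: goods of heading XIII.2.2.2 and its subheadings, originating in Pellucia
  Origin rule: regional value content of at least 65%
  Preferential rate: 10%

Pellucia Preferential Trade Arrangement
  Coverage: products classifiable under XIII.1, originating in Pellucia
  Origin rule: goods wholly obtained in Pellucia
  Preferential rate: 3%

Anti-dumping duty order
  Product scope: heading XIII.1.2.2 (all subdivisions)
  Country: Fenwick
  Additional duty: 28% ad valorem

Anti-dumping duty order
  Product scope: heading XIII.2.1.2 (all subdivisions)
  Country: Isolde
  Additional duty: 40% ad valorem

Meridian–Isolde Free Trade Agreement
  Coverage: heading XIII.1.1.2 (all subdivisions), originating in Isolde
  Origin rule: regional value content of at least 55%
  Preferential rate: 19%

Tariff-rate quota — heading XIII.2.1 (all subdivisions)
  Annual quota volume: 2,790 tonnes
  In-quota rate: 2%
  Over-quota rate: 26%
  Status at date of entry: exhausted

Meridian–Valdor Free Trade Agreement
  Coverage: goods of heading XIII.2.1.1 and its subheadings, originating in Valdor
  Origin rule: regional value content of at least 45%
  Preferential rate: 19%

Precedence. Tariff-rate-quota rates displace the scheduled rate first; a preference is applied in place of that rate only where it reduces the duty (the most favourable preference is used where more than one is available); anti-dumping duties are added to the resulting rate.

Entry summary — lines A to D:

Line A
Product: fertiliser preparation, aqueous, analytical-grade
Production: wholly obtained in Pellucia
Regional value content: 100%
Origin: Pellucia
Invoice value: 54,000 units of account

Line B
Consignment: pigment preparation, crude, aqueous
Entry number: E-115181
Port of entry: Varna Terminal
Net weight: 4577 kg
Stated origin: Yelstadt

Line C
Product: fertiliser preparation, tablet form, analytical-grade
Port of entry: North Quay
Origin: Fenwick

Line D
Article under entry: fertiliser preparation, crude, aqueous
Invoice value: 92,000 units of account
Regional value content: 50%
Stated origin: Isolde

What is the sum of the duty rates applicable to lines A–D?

114%

Line A: fertiliser → XIII.1; aqueous → XIII.1.1; analytical-grade → XIII.1.1.2. Scheduled 4%. Pellucia agreement on XIII.2.2.2: XIII.1.1.2 not covered; Pellucia agreement on XIII.1: wholly obtained → 3% available; preferential 3%. → 3%.
Line B: pigment → XIII.2; aqueous → XIII.2.1; crude → XIII.2.1.1. Scheduled 29%. quota on XIII.2.1 exhausted → over-quota 26%. → 26%.
Line C: fertiliser → XIII.1; tablet form → XIII.1.2; analytical-grade → XIII.1.2.2. Scheduled 4%. anti-dumping (Fenwick, XIII.1.2.2): +28%; total 4% + 28% = 32%. → 32%.
Line D: fertiliser → XIII.1; aqueous → XIII.1.1; crude → XIII.1.1.1. Scheduled 27%. Isolde agreement on XIII.1.1.2: XIII.1.1.1 not covered; anti-dumping (Isolde, XIII.1): +26%; total 27% + 26% = 53%. → 53%.
Sum: 3% + 26% + 32% + 53% = 114%.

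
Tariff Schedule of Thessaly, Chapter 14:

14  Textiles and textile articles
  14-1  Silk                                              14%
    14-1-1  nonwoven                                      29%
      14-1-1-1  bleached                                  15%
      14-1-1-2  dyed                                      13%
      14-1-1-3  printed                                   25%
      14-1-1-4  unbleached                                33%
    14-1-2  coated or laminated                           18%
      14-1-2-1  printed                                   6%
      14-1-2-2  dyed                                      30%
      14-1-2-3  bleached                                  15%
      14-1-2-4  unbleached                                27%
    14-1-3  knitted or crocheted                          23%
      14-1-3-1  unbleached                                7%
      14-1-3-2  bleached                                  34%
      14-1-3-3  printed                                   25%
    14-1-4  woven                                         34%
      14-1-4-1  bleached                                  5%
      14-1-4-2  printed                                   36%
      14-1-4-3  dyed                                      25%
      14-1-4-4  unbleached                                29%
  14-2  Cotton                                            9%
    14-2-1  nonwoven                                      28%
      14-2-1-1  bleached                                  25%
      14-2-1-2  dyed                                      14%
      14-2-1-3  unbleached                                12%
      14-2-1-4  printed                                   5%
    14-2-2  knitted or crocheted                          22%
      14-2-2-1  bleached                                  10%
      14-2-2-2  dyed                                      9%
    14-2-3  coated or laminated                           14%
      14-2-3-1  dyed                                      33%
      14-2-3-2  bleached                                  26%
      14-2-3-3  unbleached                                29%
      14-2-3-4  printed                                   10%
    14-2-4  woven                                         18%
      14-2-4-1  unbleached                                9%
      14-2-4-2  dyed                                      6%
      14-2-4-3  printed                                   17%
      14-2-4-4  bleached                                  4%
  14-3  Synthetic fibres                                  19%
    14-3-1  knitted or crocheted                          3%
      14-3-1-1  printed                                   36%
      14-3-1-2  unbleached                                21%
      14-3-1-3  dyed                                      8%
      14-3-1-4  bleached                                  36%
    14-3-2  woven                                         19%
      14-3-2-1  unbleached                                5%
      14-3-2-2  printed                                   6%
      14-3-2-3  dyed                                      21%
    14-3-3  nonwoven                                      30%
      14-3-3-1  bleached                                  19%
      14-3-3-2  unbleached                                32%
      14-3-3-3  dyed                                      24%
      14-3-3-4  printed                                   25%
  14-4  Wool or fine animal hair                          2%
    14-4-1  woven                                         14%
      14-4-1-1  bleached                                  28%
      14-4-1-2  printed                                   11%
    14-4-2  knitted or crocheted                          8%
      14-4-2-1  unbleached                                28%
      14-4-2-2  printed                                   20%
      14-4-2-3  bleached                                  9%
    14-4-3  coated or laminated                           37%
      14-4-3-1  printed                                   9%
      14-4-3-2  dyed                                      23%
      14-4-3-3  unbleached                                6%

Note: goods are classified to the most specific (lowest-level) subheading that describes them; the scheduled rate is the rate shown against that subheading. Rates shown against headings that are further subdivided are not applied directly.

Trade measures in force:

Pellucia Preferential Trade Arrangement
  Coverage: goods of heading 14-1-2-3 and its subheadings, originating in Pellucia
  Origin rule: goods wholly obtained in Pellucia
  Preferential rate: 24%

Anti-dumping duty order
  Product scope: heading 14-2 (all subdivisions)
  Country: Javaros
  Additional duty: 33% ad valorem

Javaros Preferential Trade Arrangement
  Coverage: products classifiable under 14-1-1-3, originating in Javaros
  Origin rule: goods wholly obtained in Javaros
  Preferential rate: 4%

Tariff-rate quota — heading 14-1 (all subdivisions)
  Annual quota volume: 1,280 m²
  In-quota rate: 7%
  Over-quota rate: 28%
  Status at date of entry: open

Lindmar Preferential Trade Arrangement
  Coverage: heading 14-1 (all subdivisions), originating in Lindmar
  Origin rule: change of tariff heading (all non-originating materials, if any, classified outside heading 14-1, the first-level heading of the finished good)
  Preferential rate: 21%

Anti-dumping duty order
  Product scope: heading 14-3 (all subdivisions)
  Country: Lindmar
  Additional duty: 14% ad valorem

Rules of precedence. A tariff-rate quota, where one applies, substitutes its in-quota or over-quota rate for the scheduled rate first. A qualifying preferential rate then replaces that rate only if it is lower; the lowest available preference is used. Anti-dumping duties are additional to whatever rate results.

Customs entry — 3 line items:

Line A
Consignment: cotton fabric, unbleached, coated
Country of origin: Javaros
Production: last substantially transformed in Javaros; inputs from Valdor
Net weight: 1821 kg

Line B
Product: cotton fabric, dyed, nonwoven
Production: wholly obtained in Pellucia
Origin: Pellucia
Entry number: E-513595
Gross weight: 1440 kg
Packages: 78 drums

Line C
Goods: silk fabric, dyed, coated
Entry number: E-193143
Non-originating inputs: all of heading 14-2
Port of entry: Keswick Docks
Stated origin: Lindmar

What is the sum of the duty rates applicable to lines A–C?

Line A: cotton → 14-2; coated → 14-2-3; unbleached → 14-2-3-3. Scheduled 29%. Javaros agreement on 14-1-1-3: 14-2-3-3 not covered; anti-dumping (Javaros, 14-2): +33%; total 29% + 33% = 62%. → 62%.
Line B: cotton → 14-2; nonwoven → 14-2-1; dyed → 14-2-1-2. Scheduled 14%. Pellucia agreement on 14-1-2-3: 14-2-1-2 not covered. → 14%.
Line C: silk → 14-1; coated → 14-1-2; dyed → 14-1-2-2. Scheduled 30%. quota on 14-1 open → in-quota 7%; Lindmar agreement on 14-1: CTH met → 21% available; preference 21% not lower than 7% → no reduction. → 7%.
Sum: 62% + 14% + 7% = 83%.

83%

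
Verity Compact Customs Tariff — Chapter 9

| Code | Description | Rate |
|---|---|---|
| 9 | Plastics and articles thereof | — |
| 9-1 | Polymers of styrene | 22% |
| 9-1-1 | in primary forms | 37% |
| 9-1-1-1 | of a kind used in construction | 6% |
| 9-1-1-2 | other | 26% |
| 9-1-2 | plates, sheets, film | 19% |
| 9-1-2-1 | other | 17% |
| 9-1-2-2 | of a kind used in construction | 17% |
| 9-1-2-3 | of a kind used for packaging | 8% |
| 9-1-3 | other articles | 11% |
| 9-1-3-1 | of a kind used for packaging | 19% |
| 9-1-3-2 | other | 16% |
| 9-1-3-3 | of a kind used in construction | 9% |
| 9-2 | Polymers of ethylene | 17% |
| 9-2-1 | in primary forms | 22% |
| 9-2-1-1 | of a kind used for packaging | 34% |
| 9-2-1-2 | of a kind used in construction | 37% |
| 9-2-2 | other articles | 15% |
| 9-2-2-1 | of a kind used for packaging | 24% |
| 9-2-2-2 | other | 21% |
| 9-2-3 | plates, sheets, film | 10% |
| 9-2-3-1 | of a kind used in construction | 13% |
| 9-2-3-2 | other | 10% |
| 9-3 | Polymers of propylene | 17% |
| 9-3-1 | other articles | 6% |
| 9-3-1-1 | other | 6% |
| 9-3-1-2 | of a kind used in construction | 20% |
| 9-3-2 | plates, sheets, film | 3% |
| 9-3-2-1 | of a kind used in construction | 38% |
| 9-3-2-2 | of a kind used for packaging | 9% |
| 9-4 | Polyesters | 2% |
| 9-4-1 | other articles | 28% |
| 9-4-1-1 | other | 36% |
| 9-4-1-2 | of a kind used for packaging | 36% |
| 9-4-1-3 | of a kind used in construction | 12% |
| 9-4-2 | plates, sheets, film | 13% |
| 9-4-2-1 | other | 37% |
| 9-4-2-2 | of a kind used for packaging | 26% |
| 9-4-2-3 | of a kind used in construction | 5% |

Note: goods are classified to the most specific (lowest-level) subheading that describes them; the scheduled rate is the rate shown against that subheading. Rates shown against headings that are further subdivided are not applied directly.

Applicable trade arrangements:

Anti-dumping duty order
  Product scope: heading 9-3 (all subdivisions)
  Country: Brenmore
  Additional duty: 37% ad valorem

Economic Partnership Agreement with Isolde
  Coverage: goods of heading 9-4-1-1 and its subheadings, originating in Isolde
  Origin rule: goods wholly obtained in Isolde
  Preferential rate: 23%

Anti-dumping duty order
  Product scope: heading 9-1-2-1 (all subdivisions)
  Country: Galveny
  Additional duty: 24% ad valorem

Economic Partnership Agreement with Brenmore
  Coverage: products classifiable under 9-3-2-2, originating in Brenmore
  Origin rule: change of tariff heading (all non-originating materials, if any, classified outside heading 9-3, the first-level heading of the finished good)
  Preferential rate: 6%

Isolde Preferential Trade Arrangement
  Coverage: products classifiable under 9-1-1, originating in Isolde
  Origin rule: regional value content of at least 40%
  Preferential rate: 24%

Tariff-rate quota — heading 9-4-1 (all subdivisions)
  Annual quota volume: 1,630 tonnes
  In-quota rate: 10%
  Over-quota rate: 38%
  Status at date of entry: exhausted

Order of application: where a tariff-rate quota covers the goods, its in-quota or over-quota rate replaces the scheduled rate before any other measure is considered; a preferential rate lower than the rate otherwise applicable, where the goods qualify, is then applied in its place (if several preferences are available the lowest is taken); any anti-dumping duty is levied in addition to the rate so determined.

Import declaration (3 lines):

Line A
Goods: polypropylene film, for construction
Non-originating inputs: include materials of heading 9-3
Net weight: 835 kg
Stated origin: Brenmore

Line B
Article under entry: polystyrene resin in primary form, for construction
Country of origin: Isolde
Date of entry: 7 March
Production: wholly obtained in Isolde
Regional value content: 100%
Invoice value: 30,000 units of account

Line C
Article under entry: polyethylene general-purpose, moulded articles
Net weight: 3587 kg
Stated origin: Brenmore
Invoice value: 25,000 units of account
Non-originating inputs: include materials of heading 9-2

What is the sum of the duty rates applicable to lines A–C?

Line A: polypropylene → 9-3; film → 9-3-2; for construction → 9-3-2-1. Scheduled 38%. Brenmore agreement on 9-3-2-2: 9-3-2-1 not covered; anti-dumping (Brenmore, 9-3): +37%; total 38% + 37% = 75%. → 75%.
Line B: polystyrene → 9-1; resin in primary form → 9-1-1; for construction → 9-1-1-1. Scheduled 6%. Isolde agreement on 9-4-1-1: 9-1-1-1 not covered; Isolde agreement on 9-1-1: RVC ≥ 40% → 24% available; preference 24% not lower than 6% → no reduction. → 6%.
Line C: polyethylene → 9-2; moulded articles → 9-2-2; general-purpose → 9-2-2-2. Scheduled 21%. Brenmore agreement on 9-3-2-2: 9-2-2-2 not covered. → 21%.
Sum: 75% + 6% + 21% = 102%.

102%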